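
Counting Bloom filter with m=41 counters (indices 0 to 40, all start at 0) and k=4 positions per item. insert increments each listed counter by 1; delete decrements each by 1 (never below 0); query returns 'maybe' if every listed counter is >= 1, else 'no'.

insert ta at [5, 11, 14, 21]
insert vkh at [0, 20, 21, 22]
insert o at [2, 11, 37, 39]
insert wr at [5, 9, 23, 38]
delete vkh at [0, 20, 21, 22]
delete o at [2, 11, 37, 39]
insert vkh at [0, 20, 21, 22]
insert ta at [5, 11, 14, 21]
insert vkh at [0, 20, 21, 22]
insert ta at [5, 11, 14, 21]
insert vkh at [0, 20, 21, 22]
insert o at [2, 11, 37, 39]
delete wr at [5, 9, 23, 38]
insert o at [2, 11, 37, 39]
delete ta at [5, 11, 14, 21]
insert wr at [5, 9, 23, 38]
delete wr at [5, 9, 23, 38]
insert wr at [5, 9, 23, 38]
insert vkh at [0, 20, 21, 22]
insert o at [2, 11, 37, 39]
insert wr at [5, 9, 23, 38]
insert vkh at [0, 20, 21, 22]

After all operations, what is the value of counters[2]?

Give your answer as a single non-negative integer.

Answer: 3

Derivation:
Step 1: insert ta at [5, 11, 14, 21] -> counters=[0,0,0,0,0,1,0,0,0,0,0,1,0,0,1,0,0,0,0,0,0,1,0,0,0,0,0,0,0,0,0,0,0,0,0,0,0,0,0,0,0]
Step 2: insert vkh at [0, 20, 21, 22] -> counters=[1,0,0,0,0,1,0,0,0,0,0,1,0,0,1,0,0,0,0,0,1,2,1,0,0,0,0,0,0,0,0,0,0,0,0,0,0,0,0,0,0]
Step 3: insert o at [2, 11, 37, 39] -> counters=[1,0,1,0,0,1,0,0,0,0,0,2,0,0,1,0,0,0,0,0,1,2,1,0,0,0,0,0,0,0,0,0,0,0,0,0,0,1,0,1,0]
Step 4: insert wr at [5, 9, 23, 38] -> counters=[1,0,1,0,0,2,0,0,0,1,0,2,0,0,1,0,0,0,0,0,1,2,1,1,0,0,0,0,0,0,0,0,0,0,0,0,0,1,1,1,0]
Step 5: delete vkh at [0, 20, 21, 22] -> counters=[0,0,1,0,0,2,0,0,0,1,0,2,0,0,1,0,0,0,0,0,0,1,0,1,0,0,0,0,0,0,0,0,0,0,0,0,0,1,1,1,0]
Step 6: delete o at [2, 11, 37, 39] -> counters=[0,0,0,0,0,2,0,0,0,1,0,1,0,0,1,0,0,0,0,0,0,1,0,1,0,0,0,0,0,0,0,0,0,0,0,0,0,0,1,0,0]
Step 7: insert vkh at [0, 20, 21, 22] -> counters=[1,0,0,0,0,2,0,0,0,1,0,1,0,0,1,0,0,0,0,0,1,2,1,1,0,0,0,0,0,0,0,0,0,0,0,0,0,0,1,0,0]
Step 8: insert ta at [5, 11, 14, 21] -> counters=[1,0,0,0,0,3,0,0,0,1,0,2,0,0,2,0,0,0,0,0,1,3,1,1,0,0,0,0,0,0,0,0,0,0,0,0,0,0,1,0,0]
Step 9: insert vkh at [0, 20, 21, 22] -> counters=[2,0,0,0,0,3,0,0,0,1,0,2,0,0,2,0,0,0,0,0,2,4,2,1,0,0,0,0,0,0,0,0,0,0,0,0,0,0,1,0,0]
Step 10: insert ta at [5, 11, 14, 21] -> counters=[2,0,0,0,0,4,0,0,0,1,0,3,0,0,3,0,0,0,0,0,2,5,2,1,0,0,0,0,0,0,0,0,0,0,0,0,0,0,1,0,0]
Step 11: insert vkh at [0, 20, 21, 22] -> counters=[3,0,0,0,0,4,0,0,0,1,0,3,0,0,3,0,0,0,0,0,3,6,3,1,0,0,0,0,0,0,0,0,0,0,0,0,0,0,1,0,0]
Step 12: insert o at [2, 11, 37, 39] -> counters=[3,0,1,0,0,4,0,0,0,1,0,4,0,0,3,0,0,0,0,0,3,6,3,1,0,0,0,0,0,0,0,0,0,0,0,0,0,1,1,1,0]
Step 13: delete wr at [5, 9, 23, 38] -> counters=[3,0,1,0,0,3,0,0,0,0,0,4,0,0,3,0,0,0,0,0,3,6,3,0,0,0,0,0,0,0,0,0,0,0,0,0,0,1,0,1,0]
Step 14: insert o at [2, 11, 37, 39] -> counters=[3,0,2,0,0,3,0,0,0,0,0,5,0,0,3,0,0,0,0,0,3,6,3,0,0,0,0,0,0,0,0,0,0,0,0,0,0,2,0,2,0]
Step 15: delete ta at [5, 11, 14, 21] -> counters=[3,0,2,0,0,2,0,0,0,0,0,4,0,0,2,0,0,0,0,0,3,5,3,0,0,0,0,0,0,0,0,0,0,0,0,0,0,2,0,2,0]
Step 16: insert wr at [5, 9, 23, 38] -> counters=[3,0,2,0,0,3,0,0,0,1,0,4,0,0,2,0,0,0,0,0,3,5,3,1,0,0,0,0,0,0,0,0,0,0,0,0,0,2,1,2,0]
Step 17: delete wr at [5, 9, 23, 38] -> counters=[3,0,2,0,0,2,0,0,0,0,0,4,0,0,2,0,0,0,0,0,3,5,3,0,0,0,0,0,0,0,0,0,0,0,0,0,0,2,0,2,0]
Step 18: insert wr at [5, 9, 23, 38] -> counters=[3,0,2,0,0,3,0,0,0,1,0,4,0,0,2,0,0,0,0,0,3,5,3,1,0,0,0,0,0,0,0,0,0,0,0,0,0,2,1,2,0]
Step 19: insert vkh at [0, 20, 21, 22] -> counters=[4,0,2,0,0,3,0,0,0,1,0,4,0,0,2,0,0,0,0,0,4,6,4,1,0,0,0,0,0,0,0,0,0,0,0,0,0,2,1,2,0]
Step 20: insert o at [2, 11, 37, 39] -> counters=[4,0,3,0,0,3,0,0,0,1,0,5,0,0,2,0,0,0,0,0,4,6,4,1,0,0,0,0,0,0,0,0,0,0,0,0,0,3,1,3,0]
Step 21: insert wr at [5, 9, 23, 38] -> counters=[4,0,3,0,0,4,0,0,0,2,0,5,0,0,2,0,0,0,0,0,4,6,4,2,0,0,0,0,0,0,0,0,0,0,0,0,0,3,2,3,0]
Step 22: insert vkh at [0, 20, 21, 22] -> counters=[5,0,3,0,0,4,0,0,0,2,0,5,0,0,2,0,0,0,0,0,5,7,5,2,0,0,0,0,0,0,0,0,0,0,0,0,0,3,2,3,0]
Final counters=[5,0,3,0,0,4,0,0,0,2,0,5,0,0,2,0,0,0,0,0,5,7,5,2,0,0,0,0,0,0,0,0,0,0,0,0,0,3,2,3,0] -> counters[2]=3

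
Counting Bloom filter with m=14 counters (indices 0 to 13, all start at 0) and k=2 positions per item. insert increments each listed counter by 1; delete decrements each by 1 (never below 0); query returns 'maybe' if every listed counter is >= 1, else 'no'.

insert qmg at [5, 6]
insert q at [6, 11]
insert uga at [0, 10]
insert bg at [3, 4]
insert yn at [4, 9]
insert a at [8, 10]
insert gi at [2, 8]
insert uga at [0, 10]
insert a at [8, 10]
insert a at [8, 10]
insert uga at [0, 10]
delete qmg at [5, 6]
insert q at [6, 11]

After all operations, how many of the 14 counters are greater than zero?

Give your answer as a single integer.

Answer: 9

Derivation:
Step 1: insert qmg at [5, 6] -> counters=[0,0,0,0,0,1,1,0,0,0,0,0,0,0]
Step 2: insert q at [6, 11] -> counters=[0,0,0,0,0,1,2,0,0,0,0,1,0,0]
Step 3: insert uga at [0, 10] -> counters=[1,0,0,0,0,1,2,0,0,0,1,1,0,0]
Step 4: insert bg at [3, 4] -> counters=[1,0,0,1,1,1,2,0,0,0,1,1,0,0]
Step 5: insert yn at [4, 9] -> counters=[1,0,0,1,2,1,2,0,0,1,1,1,0,0]
Step 6: insert a at [8, 10] -> counters=[1,0,0,1,2,1,2,0,1,1,2,1,0,0]
Step 7: insert gi at [2, 8] -> counters=[1,0,1,1,2,1,2,0,2,1,2,1,0,0]
Step 8: insert uga at [0, 10] -> counters=[2,0,1,1,2,1,2,0,2,1,3,1,0,0]
Step 9: insert a at [8, 10] -> counters=[2,0,1,1,2,1,2,0,3,1,4,1,0,0]
Step 10: insert a at [8, 10] -> counters=[2,0,1,1,2,1,2,0,4,1,5,1,0,0]
Step 11: insert uga at [0, 10] -> counters=[3,0,1,1,2,1,2,0,4,1,6,1,0,0]
Step 12: delete qmg at [5, 6] -> counters=[3,0,1,1,2,0,1,0,4,1,6,1,0,0]
Step 13: insert q at [6, 11] -> counters=[3,0,1,1,2,0,2,0,4,1,6,2,0,0]
Final counters=[3,0,1,1,2,0,2,0,4,1,6,2,0,0] -> 9 nonzero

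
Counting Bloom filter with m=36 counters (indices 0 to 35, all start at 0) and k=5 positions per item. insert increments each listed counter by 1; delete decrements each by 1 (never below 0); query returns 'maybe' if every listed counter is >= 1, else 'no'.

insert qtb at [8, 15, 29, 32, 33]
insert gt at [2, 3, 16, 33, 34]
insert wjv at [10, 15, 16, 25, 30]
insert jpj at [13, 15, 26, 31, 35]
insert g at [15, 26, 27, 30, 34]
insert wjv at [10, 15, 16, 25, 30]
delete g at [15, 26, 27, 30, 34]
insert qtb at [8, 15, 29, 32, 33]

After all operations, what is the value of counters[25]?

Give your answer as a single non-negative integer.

Answer: 2

Derivation:
Step 1: insert qtb at [8, 15, 29, 32, 33] -> counters=[0,0,0,0,0,0,0,0,1,0,0,0,0,0,0,1,0,0,0,0,0,0,0,0,0,0,0,0,0,1,0,0,1,1,0,0]
Step 2: insert gt at [2, 3, 16, 33, 34] -> counters=[0,0,1,1,0,0,0,0,1,0,0,0,0,0,0,1,1,0,0,0,0,0,0,0,0,0,0,0,0,1,0,0,1,2,1,0]
Step 3: insert wjv at [10, 15, 16, 25, 30] -> counters=[0,0,1,1,0,0,0,0,1,0,1,0,0,0,0,2,2,0,0,0,0,0,0,0,0,1,0,0,0,1,1,0,1,2,1,0]
Step 4: insert jpj at [13, 15, 26, 31, 35] -> counters=[0,0,1,1,0,0,0,0,1,0,1,0,0,1,0,3,2,0,0,0,0,0,0,0,0,1,1,0,0,1,1,1,1,2,1,1]
Step 5: insert g at [15, 26, 27, 30, 34] -> counters=[0,0,1,1,0,0,0,0,1,0,1,0,0,1,0,4,2,0,0,0,0,0,0,0,0,1,2,1,0,1,2,1,1,2,2,1]
Step 6: insert wjv at [10, 15, 16, 25, 30] -> counters=[0,0,1,1,0,0,0,0,1,0,2,0,0,1,0,5,3,0,0,0,0,0,0,0,0,2,2,1,0,1,3,1,1,2,2,1]
Step 7: delete g at [15, 26, 27, 30, 34] -> counters=[0,0,1,1,0,0,0,0,1,0,2,0,0,1,0,4,3,0,0,0,0,0,0,0,0,2,1,0,0,1,2,1,1,2,1,1]
Step 8: insert qtb at [8, 15, 29, 32, 33] -> counters=[0,0,1,1,0,0,0,0,2,0,2,0,0,1,0,5,3,0,0,0,0,0,0,0,0,2,1,0,0,2,2,1,2,3,1,1]
Final counters=[0,0,1,1,0,0,0,0,2,0,2,0,0,1,0,5,3,0,0,0,0,0,0,0,0,2,1,0,0,2,2,1,2,3,1,1] -> counters[25]=2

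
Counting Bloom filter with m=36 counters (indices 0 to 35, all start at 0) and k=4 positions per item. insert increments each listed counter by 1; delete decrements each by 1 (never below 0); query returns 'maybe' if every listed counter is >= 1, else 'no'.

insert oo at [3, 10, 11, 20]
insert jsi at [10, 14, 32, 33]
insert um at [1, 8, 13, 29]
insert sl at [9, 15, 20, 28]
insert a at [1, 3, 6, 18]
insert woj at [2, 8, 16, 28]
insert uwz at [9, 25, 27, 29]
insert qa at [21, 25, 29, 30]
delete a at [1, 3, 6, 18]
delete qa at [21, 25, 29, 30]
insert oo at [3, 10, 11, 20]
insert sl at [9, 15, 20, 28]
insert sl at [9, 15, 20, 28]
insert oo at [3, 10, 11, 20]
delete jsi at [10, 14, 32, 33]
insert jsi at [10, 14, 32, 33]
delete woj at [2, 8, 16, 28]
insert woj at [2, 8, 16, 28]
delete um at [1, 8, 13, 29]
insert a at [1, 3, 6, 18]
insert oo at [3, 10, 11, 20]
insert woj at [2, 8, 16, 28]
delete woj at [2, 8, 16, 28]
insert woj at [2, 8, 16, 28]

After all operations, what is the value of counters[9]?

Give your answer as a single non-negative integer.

Answer: 4

Derivation:
Step 1: insert oo at [3, 10, 11, 20] -> counters=[0,0,0,1,0,0,0,0,0,0,1,1,0,0,0,0,0,0,0,0,1,0,0,0,0,0,0,0,0,0,0,0,0,0,0,0]
Step 2: insert jsi at [10, 14, 32, 33] -> counters=[0,0,0,1,0,0,0,0,0,0,2,1,0,0,1,0,0,0,0,0,1,0,0,0,0,0,0,0,0,0,0,0,1,1,0,0]
Step 3: insert um at [1, 8, 13, 29] -> counters=[0,1,0,1,0,0,0,0,1,0,2,1,0,1,1,0,0,0,0,0,1,0,0,0,0,0,0,0,0,1,0,0,1,1,0,0]
Step 4: insert sl at [9, 15, 20, 28] -> counters=[0,1,0,1,0,0,0,0,1,1,2,1,0,1,1,1,0,0,0,0,2,0,0,0,0,0,0,0,1,1,0,0,1,1,0,0]
Step 5: insert a at [1, 3, 6, 18] -> counters=[0,2,0,2,0,0,1,0,1,1,2,1,0,1,1,1,0,0,1,0,2,0,0,0,0,0,0,0,1,1,0,0,1,1,0,0]
Step 6: insert woj at [2, 8, 16, 28] -> counters=[0,2,1,2,0,0,1,0,2,1,2,1,0,1,1,1,1,0,1,0,2,0,0,0,0,0,0,0,2,1,0,0,1,1,0,0]
Step 7: insert uwz at [9, 25, 27, 29] -> counters=[0,2,1,2,0,0,1,0,2,2,2,1,0,1,1,1,1,0,1,0,2,0,0,0,0,1,0,1,2,2,0,0,1,1,0,0]
Step 8: insert qa at [21, 25, 29, 30] -> counters=[0,2,1,2,0,0,1,0,2,2,2,1,0,1,1,1,1,0,1,0,2,1,0,0,0,2,0,1,2,3,1,0,1,1,0,0]
Step 9: delete a at [1, 3, 6, 18] -> counters=[0,1,1,1,0,0,0,0,2,2,2,1,0,1,1,1,1,0,0,0,2,1,0,0,0,2,0,1,2,3,1,0,1,1,0,0]
Step 10: delete qa at [21, 25, 29, 30] -> counters=[0,1,1,1,0,0,0,0,2,2,2,1,0,1,1,1,1,0,0,0,2,0,0,0,0,1,0,1,2,2,0,0,1,1,0,0]
Step 11: insert oo at [3, 10, 11, 20] -> counters=[0,1,1,2,0,0,0,0,2,2,3,2,0,1,1,1,1,0,0,0,3,0,0,0,0,1,0,1,2,2,0,0,1,1,0,0]
Step 12: insert sl at [9, 15, 20, 28] -> counters=[0,1,1,2,0,0,0,0,2,3,3,2,0,1,1,2,1,0,0,0,4,0,0,0,0,1,0,1,3,2,0,0,1,1,0,0]
Step 13: insert sl at [9, 15, 20, 28] -> counters=[0,1,1,2,0,0,0,0,2,4,3,2,0,1,1,3,1,0,0,0,5,0,0,0,0,1,0,1,4,2,0,0,1,1,0,0]
Step 14: insert oo at [3, 10, 11, 20] -> counters=[0,1,1,3,0,0,0,0,2,4,4,3,0,1,1,3,1,0,0,0,6,0,0,0,0,1,0,1,4,2,0,0,1,1,0,0]
Step 15: delete jsi at [10, 14, 32, 33] -> counters=[0,1,1,3,0,0,0,0,2,4,3,3,0,1,0,3,1,0,0,0,6,0,0,0,0,1,0,1,4,2,0,0,0,0,0,0]
Step 16: insert jsi at [10, 14, 32, 33] -> counters=[0,1,1,3,0,0,0,0,2,4,4,3,0,1,1,3,1,0,0,0,6,0,0,0,0,1,0,1,4,2,0,0,1,1,0,0]
Step 17: delete woj at [2, 8, 16, 28] -> counters=[0,1,0,3,0,0,0,0,1,4,4,3,0,1,1,3,0,0,0,0,6,0,0,0,0,1,0,1,3,2,0,0,1,1,0,0]
Step 18: insert woj at [2, 8, 16, 28] -> counters=[0,1,1,3,0,0,0,0,2,4,4,3,0,1,1,3,1,0,0,0,6,0,0,0,0,1,0,1,4,2,0,0,1,1,0,0]
Step 19: delete um at [1, 8, 13, 29] -> counters=[0,0,1,3,0,0,0,0,1,4,4,3,0,0,1,3,1,0,0,0,6,0,0,0,0,1,0,1,4,1,0,0,1,1,0,0]
Step 20: insert a at [1, 3, 6, 18] -> counters=[0,1,1,4,0,0,1,0,1,4,4,3,0,0,1,3,1,0,1,0,6,0,0,0,0,1,0,1,4,1,0,0,1,1,0,0]
Step 21: insert oo at [3, 10, 11, 20] -> counters=[0,1,1,5,0,0,1,0,1,4,5,4,0,0,1,3,1,0,1,0,7,0,0,0,0,1,0,1,4,1,0,0,1,1,0,0]
Step 22: insert woj at [2, 8, 16, 28] -> counters=[0,1,2,5,0,0,1,0,2,4,5,4,0,0,1,3,2,0,1,0,7,0,0,0,0,1,0,1,5,1,0,0,1,1,0,0]
Step 23: delete woj at [2, 8, 16, 28] -> counters=[0,1,1,5,0,0,1,0,1,4,5,4,0,0,1,3,1,0,1,0,7,0,0,0,0,1,0,1,4,1,0,0,1,1,0,0]
Step 24: insert woj at [2, 8, 16, 28] -> counters=[0,1,2,5,0,0,1,0,2,4,5,4,0,0,1,3,2,0,1,0,7,0,0,0,0,1,0,1,5,1,0,0,1,1,0,0]
Final counters=[0,1,2,5,0,0,1,0,2,4,5,4,0,0,1,3,2,0,1,0,7,0,0,0,0,1,0,1,5,1,0,0,1,1,0,0] -> counters[9]=4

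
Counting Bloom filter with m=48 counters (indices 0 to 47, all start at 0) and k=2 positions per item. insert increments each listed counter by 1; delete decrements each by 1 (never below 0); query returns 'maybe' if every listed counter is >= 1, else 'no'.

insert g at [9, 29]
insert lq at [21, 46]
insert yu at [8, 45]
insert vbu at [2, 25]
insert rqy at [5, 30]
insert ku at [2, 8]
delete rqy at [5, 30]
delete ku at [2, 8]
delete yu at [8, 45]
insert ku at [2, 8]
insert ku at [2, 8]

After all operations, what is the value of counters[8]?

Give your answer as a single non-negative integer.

Answer: 2

Derivation:
Step 1: insert g at [9, 29] -> counters=[0,0,0,0,0,0,0,0,0,1,0,0,0,0,0,0,0,0,0,0,0,0,0,0,0,0,0,0,0,1,0,0,0,0,0,0,0,0,0,0,0,0,0,0,0,0,0,0]
Step 2: insert lq at [21, 46] -> counters=[0,0,0,0,0,0,0,0,0,1,0,0,0,0,0,0,0,0,0,0,0,1,0,0,0,0,0,0,0,1,0,0,0,0,0,0,0,0,0,0,0,0,0,0,0,0,1,0]
Step 3: insert yu at [8, 45] -> counters=[0,0,0,0,0,0,0,0,1,1,0,0,0,0,0,0,0,0,0,0,0,1,0,0,0,0,0,0,0,1,0,0,0,0,0,0,0,0,0,0,0,0,0,0,0,1,1,0]
Step 4: insert vbu at [2, 25] -> counters=[0,0,1,0,0,0,0,0,1,1,0,0,0,0,0,0,0,0,0,0,0,1,0,0,0,1,0,0,0,1,0,0,0,0,0,0,0,0,0,0,0,0,0,0,0,1,1,0]
Step 5: insert rqy at [5, 30] -> counters=[0,0,1,0,0,1,0,0,1,1,0,0,0,0,0,0,0,0,0,0,0,1,0,0,0,1,0,0,0,1,1,0,0,0,0,0,0,0,0,0,0,0,0,0,0,1,1,0]
Step 6: insert ku at [2, 8] -> counters=[0,0,2,0,0,1,0,0,2,1,0,0,0,0,0,0,0,0,0,0,0,1,0,0,0,1,0,0,0,1,1,0,0,0,0,0,0,0,0,0,0,0,0,0,0,1,1,0]
Step 7: delete rqy at [5, 30] -> counters=[0,0,2,0,0,0,0,0,2,1,0,0,0,0,0,0,0,0,0,0,0,1,0,0,0,1,0,0,0,1,0,0,0,0,0,0,0,0,0,0,0,0,0,0,0,1,1,0]
Step 8: delete ku at [2, 8] -> counters=[0,0,1,0,0,0,0,0,1,1,0,0,0,0,0,0,0,0,0,0,0,1,0,0,0,1,0,0,0,1,0,0,0,0,0,0,0,0,0,0,0,0,0,0,0,1,1,0]
Step 9: delete yu at [8, 45] -> counters=[0,0,1,0,0,0,0,0,0,1,0,0,0,0,0,0,0,0,0,0,0,1,0,0,0,1,0,0,0,1,0,0,0,0,0,0,0,0,0,0,0,0,0,0,0,0,1,0]
Step 10: insert ku at [2, 8] -> counters=[0,0,2,0,0,0,0,0,1,1,0,0,0,0,0,0,0,0,0,0,0,1,0,0,0,1,0,0,0,1,0,0,0,0,0,0,0,0,0,0,0,0,0,0,0,0,1,0]
Step 11: insert ku at [2, 8] -> counters=[0,0,3,0,0,0,0,0,2,1,0,0,0,0,0,0,0,0,0,0,0,1,0,0,0,1,0,0,0,1,0,0,0,0,0,0,0,0,0,0,0,0,0,0,0,0,1,0]
Final counters=[0,0,3,0,0,0,0,0,2,1,0,0,0,0,0,0,0,0,0,0,0,1,0,0,0,1,0,0,0,1,0,0,0,0,0,0,0,0,0,0,0,0,0,0,0,0,1,0] -> counters[8]=2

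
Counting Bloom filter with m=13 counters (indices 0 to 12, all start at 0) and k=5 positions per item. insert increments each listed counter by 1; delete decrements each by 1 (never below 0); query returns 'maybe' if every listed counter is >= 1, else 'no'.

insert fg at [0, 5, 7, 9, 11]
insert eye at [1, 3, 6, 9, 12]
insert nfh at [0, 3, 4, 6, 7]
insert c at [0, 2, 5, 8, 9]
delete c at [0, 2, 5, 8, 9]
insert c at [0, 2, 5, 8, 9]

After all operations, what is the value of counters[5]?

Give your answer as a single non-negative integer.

Step 1: insert fg at [0, 5, 7, 9, 11] -> counters=[1,0,0,0,0,1,0,1,0,1,0,1,0]
Step 2: insert eye at [1, 3, 6, 9, 12] -> counters=[1,1,0,1,0,1,1,1,0,2,0,1,1]
Step 3: insert nfh at [0, 3, 4, 6, 7] -> counters=[2,1,0,2,1,1,2,2,0,2,0,1,1]
Step 4: insert c at [0, 2, 5, 8, 9] -> counters=[3,1,1,2,1,2,2,2,1,3,0,1,1]
Step 5: delete c at [0, 2, 5, 8, 9] -> counters=[2,1,0,2,1,1,2,2,0,2,0,1,1]
Step 6: insert c at [0, 2, 5, 8, 9] -> counters=[3,1,1,2,1,2,2,2,1,3,0,1,1]
Final counters=[3,1,1,2,1,2,2,2,1,3,0,1,1] -> counters[5]=2

Answer: 2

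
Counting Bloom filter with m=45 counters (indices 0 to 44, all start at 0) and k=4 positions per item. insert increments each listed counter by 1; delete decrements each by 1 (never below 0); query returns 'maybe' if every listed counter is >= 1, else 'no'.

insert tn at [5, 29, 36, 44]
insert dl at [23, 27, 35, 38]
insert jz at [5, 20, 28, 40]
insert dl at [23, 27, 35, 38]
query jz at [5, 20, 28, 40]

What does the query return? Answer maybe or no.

Answer: maybe

Derivation:
Step 1: insert tn at [5, 29, 36, 44] -> counters=[0,0,0,0,0,1,0,0,0,0,0,0,0,0,0,0,0,0,0,0,0,0,0,0,0,0,0,0,0,1,0,0,0,0,0,0,1,0,0,0,0,0,0,0,1]
Step 2: insert dl at [23, 27, 35, 38] -> counters=[0,0,0,0,0,1,0,0,0,0,0,0,0,0,0,0,0,0,0,0,0,0,0,1,0,0,0,1,0,1,0,0,0,0,0,1,1,0,1,0,0,0,0,0,1]
Step 3: insert jz at [5, 20, 28, 40] -> counters=[0,0,0,0,0,2,0,0,0,0,0,0,0,0,0,0,0,0,0,0,1,0,0,1,0,0,0,1,1,1,0,0,0,0,0,1,1,0,1,0,1,0,0,0,1]
Step 4: insert dl at [23, 27, 35, 38] -> counters=[0,0,0,0,0,2,0,0,0,0,0,0,0,0,0,0,0,0,0,0,1,0,0,2,0,0,0,2,1,1,0,0,0,0,0,2,1,0,2,0,1,0,0,0,1]
Query jz: check counters[5]=2 counters[20]=1 counters[28]=1 counters[40]=1 -> maybe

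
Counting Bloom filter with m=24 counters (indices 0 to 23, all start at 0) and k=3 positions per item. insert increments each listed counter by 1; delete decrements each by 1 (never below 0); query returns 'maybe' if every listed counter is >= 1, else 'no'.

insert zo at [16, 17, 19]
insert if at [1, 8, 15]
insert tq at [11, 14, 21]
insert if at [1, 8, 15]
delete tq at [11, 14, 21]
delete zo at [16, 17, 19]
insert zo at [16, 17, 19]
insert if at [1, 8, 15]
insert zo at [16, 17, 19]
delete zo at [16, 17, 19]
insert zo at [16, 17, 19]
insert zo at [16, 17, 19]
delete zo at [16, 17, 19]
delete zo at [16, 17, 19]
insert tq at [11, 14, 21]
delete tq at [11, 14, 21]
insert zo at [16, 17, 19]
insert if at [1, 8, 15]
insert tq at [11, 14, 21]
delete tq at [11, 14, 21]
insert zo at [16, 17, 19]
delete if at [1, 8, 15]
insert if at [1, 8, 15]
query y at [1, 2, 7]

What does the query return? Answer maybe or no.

Step 1: insert zo at [16, 17, 19] -> counters=[0,0,0,0,0,0,0,0,0,0,0,0,0,0,0,0,1,1,0,1,0,0,0,0]
Step 2: insert if at [1, 8, 15] -> counters=[0,1,0,0,0,0,0,0,1,0,0,0,0,0,0,1,1,1,0,1,0,0,0,0]
Step 3: insert tq at [11, 14, 21] -> counters=[0,1,0,0,0,0,0,0,1,0,0,1,0,0,1,1,1,1,0,1,0,1,0,0]
Step 4: insert if at [1, 8, 15] -> counters=[0,2,0,0,0,0,0,0,2,0,0,1,0,0,1,2,1,1,0,1,0,1,0,0]
Step 5: delete tq at [11, 14, 21] -> counters=[0,2,0,0,0,0,0,0,2,0,0,0,0,0,0,2,1,1,0,1,0,0,0,0]
Step 6: delete zo at [16, 17, 19] -> counters=[0,2,0,0,0,0,0,0,2,0,0,0,0,0,0,2,0,0,0,0,0,0,0,0]
Step 7: insert zo at [16, 17, 19] -> counters=[0,2,0,0,0,0,0,0,2,0,0,0,0,0,0,2,1,1,0,1,0,0,0,0]
Step 8: insert if at [1, 8, 15] -> counters=[0,3,0,0,0,0,0,0,3,0,0,0,0,0,0,3,1,1,0,1,0,0,0,0]
Step 9: insert zo at [16, 17, 19] -> counters=[0,3,0,0,0,0,0,0,3,0,0,0,0,0,0,3,2,2,0,2,0,0,0,0]
Step 10: delete zo at [16, 17, 19] -> counters=[0,3,0,0,0,0,0,0,3,0,0,0,0,0,0,3,1,1,0,1,0,0,0,0]
Step 11: insert zo at [16, 17, 19] -> counters=[0,3,0,0,0,0,0,0,3,0,0,0,0,0,0,3,2,2,0,2,0,0,0,0]
Step 12: insert zo at [16, 17, 19] -> counters=[0,3,0,0,0,0,0,0,3,0,0,0,0,0,0,3,3,3,0,3,0,0,0,0]
Step 13: delete zo at [16, 17, 19] -> counters=[0,3,0,0,0,0,0,0,3,0,0,0,0,0,0,3,2,2,0,2,0,0,0,0]
Step 14: delete zo at [16, 17, 19] -> counters=[0,3,0,0,0,0,0,0,3,0,0,0,0,0,0,3,1,1,0,1,0,0,0,0]
Step 15: insert tq at [11, 14, 21] -> counters=[0,3,0,0,0,0,0,0,3,0,0,1,0,0,1,3,1,1,0,1,0,1,0,0]
Step 16: delete tq at [11, 14, 21] -> counters=[0,3,0,0,0,0,0,0,3,0,0,0,0,0,0,3,1,1,0,1,0,0,0,0]
Step 17: insert zo at [16, 17, 19] -> counters=[0,3,0,0,0,0,0,0,3,0,0,0,0,0,0,3,2,2,0,2,0,0,0,0]
Step 18: insert if at [1, 8, 15] -> counters=[0,4,0,0,0,0,0,0,4,0,0,0,0,0,0,4,2,2,0,2,0,0,0,0]
Step 19: insert tq at [11, 14, 21] -> counters=[0,4,0,0,0,0,0,0,4,0,0,1,0,0,1,4,2,2,0,2,0,1,0,0]
Step 20: delete tq at [11, 14, 21] -> counters=[0,4,0,0,0,0,0,0,4,0,0,0,0,0,0,4,2,2,0,2,0,0,0,0]
Step 21: insert zo at [16, 17, 19] -> counters=[0,4,0,0,0,0,0,0,4,0,0,0,0,0,0,4,3,3,0,3,0,0,0,0]
Step 22: delete if at [1, 8, 15] -> counters=[0,3,0,0,0,0,0,0,3,0,0,0,0,0,0,3,3,3,0,3,0,0,0,0]
Step 23: insert if at [1, 8, 15] -> counters=[0,4,0,0,0,0,0,0,4,0,0,0,0,0,0,4,3,3,0,3,0,0,0,0]
Query y: check counters[1]=4 counters[2]=0 counters[7]=0 -> no

Answer: no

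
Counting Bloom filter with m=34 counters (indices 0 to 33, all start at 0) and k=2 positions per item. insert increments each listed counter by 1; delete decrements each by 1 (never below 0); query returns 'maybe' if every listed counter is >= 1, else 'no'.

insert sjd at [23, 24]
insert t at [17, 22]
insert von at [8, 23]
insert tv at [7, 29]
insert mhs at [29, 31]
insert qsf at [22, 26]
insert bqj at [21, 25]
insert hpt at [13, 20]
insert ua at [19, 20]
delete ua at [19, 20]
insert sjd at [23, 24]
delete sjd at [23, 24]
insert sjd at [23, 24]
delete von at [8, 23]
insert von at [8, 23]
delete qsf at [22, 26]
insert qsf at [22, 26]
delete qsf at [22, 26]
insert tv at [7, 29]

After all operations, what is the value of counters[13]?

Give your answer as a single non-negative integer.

Answer: 1

Derivation:
Step 1: insert sjd at [23, 24] -> counters=[0,0,0,0,0,0,0,0,0,0,0,0,0,0,0,0,0,0,0,0,0,0,0,1,1,0,0,0,0,0,0,0,0,0]
Step 2: insert t at [17, 22] -> counters=[0,0,0,0,0,0,0,0,0,0,0,0,0,0,0,0,0,1,0,0,0,0,1,1,1,0,0,0,0,0,0,0,0,0]
Step 3: insert von at [8, 23] -> counters=[0,0,0,0,0,0,0,0,1,0,0,0,0,0,0,0,0,1,0,0,0,0,1,2,1,0,0,0,0,0,0,0,0,0]
Step 4: insert tv at [7, 29] -> counters=[0,0,0,0,0,0,0,1,1,0,0,0,0,0,0,0,0,1,0,0,0,0,1,2,1,0,0,0,0,1,0,0,0,0]
Step 5: insert mhs at [29, 31] -> counters=[0,0,0,0,0,0,0,1,1,0,0,0,0,0,0,0,0,1,0,0,0,0,1,2,1,0,0,0,0,2,0,1,0,0]
Step 6: insert qsf at [22, 26] -> counters=[0,0,0,0,0,0,0,1,1,0,0,0,0,0,0,0,0,1,0,0,0,0,2,2,1,0,1,0,0,2,0,1,0,0]
Step 7: insert bqj at [21, 25] -> counters=[0,0,0,0,0,0,0,1,1,0,0,0,0,0,0,0,0,1,0,0,0,1,2,2,1,1,1,0,0,2,0,1,0,0]
Step 8: insert hpt at [13, 20] -> counters=[0,0,0,0,0,0,0,1,1,0,0,0,0,1,0,0,0,1,0,0,1,1,2,2,1,1,1,0,0,2,0,1,0,0]
Step 9: insert ua at [19, 20] -> counters=[0,0,0,0,0,0,0,1,1,0,0,0,0,1,0,0,0,1,0,1,2,1,2,2,1,1,1,0,0,2,0,1,0,0]
Step 10: delete ua at [19, 20] -> counters=[0,0,0,0,0,0,0,1,1,0,0,0,0,1,0,0,0,1,0,0,1,1,2,2,1,1,1,0,0,2,0,1,0,0]
Step 11: insert sjd at [23, 24] -> counters=[0,0,0,0,0,0,0,1,1,0,0,0,0,1,0,0,0,1,0,0,1,1,2,3,2,1,1,0,0,2,0,1,0,0]
Step 12: delete sjd at [23, 24] -> counters=[0,0,0,0,0,0,0,1,1,0,0,0,0,1,0,0,0,1,0,0,1,1,2,2,1,1,1,0,0,2,0,1,0,0]
Step 13: insert sjd at [23, 24] -> counters=[0,0,0,0,0,0,0,1,1,0,0,0,0,1,0,0,0,1,0,0,1,1,2,3,2,1,1,0,0,2,0,1,0,0]
Step 14: delete von at [8, 23] -> counters=[0,0,0,0,0,0,0,1,0,0,0,0,0,1,0,0,0,1,0,0,1,1,2,2,2,1,1,0,0,2,0,1,0,0]
Step 15: insert von at [8, 23] -> counters=[0,0,0,0,0,0,0,1,1,0,0,0,0,1,0,0,0,1,0,0,1,1,2,3,2,1,1,0,0,2,0,1,0,0]
Step 16: delete qsf at [22, 26] -> counters=[0,0,0,0,0,0,0,1,1,0,0,0,0,1,0,0,0,1,0,0,1,1,1,3,2,1,0,0,0,2,0,1,0,0]
Step 17: insert qsf at [22, 26] -> counters=[0,0,0,0,0,0,0,1,1,0,0,0,0,1,0,0,0,1,0,0,1,1,2,3,2,1,1,0,0,2,0,1,0,0]
Step 18: delete qsf at [22, 26] -> counters=[0,0,0,0,0,0,0,1,1,0,0,0,0,1,0,0,0,1,0,0,1,1,1,3,2,1,0,0,0,2,0,1,0,0]
Step 19: insert tv at [7, 29] -> counters=[0,0,0,0,0,0,0,2,1,0,0,0,0,1,0,0,0,1,0,0,1,1,1,3,2,1,0,0,0,3,0,1,0,0]
Final counters=[0,0,0,0,0,0,0,2,1,0,0,0,0,1,0,0,0,1,0,0,1,1,1,3,2,1,0,0,0,3,0,1,0,0] -> counters[13]=1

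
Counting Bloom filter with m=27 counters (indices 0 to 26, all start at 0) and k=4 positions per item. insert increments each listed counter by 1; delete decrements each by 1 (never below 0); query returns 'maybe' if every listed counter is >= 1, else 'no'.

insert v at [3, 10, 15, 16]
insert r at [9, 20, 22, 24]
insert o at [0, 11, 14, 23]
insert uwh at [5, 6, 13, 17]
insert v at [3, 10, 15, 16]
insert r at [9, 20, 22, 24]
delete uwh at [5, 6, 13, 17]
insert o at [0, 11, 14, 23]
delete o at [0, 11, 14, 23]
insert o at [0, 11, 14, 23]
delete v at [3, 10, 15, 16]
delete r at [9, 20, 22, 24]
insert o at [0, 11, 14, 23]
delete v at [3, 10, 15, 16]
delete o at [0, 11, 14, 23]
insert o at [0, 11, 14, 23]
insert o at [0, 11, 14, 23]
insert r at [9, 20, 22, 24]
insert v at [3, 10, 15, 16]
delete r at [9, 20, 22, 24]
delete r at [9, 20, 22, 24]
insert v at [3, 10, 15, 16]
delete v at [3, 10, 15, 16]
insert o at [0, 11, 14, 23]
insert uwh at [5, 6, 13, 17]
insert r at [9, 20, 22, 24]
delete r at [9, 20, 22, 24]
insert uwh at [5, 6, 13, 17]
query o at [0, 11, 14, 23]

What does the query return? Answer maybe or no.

Step 1: insert v at [3, 10, 15, 16] -> counters=[0,0,0,1,0,0,0,0,0,0,1,0,0,0,0,1,1,0,0,0,0,0,0,0,0,0,0]
Step 2: insert r at [9, 20, 22, 24] -> counters=[0,0,0,1,0,0,0,0,0,1,1,0,0,0,0,1,1,0,0,0,1,0,1,0,1,0,0]
Step 3: insert o at [0, 11, 14, 23] -> counters=[1,0,0,1,0,0,0,0,0,1,1,1,0,0,1,1,1,0,0,0,1,0,1,1,1,0,0]
Step 4: insert uwh at [5, 6, 13, 17] -> counters=[1,0,0,1,0,1,1,0,0,1,1,1,0,1,1,1,1,1,0,0,1,0,1,1,1,0,0]
Step 5: insert v at [3, 10, 15, 16] -> counters=[1,0,0,2,0,1,1,0,0,1,2,1,0,1,1,2,2,1,0,0,1,0,1,1,1,0,0]
Step 6: insert r at [9, 20, 22, 24] -> counters=[1,0,0,2,0,1,1,0,0,2,2,1,0,1,1,2,2,1,0,0,2,0,2,1,2,0,0]
Step 7: delete uwh at [5, 6, 13, 17] -> counters=[1,0,0,2,0,0,0,0,0,2,2,1,0,0,1,2,2,0,0,0,2,0,2,1,2,0,0]
Step 8: insert o at [0, 11, 14, 23] -> counters=[2,0,0,2,0,0,0,0,0,2,2,2,0,0,2,2,2,0,0,0,2,0,2,2,2,0,0]
Step 9: delete o at [0, 11, 14, 23] -> counters=[1,0,0,2,0,0,0,0,0,2,2,1,0,0,1,2,2,0,0,0,2,0,2,1,2,0,0]
Step 10: insert o at [0, 11, 14, 23] -> counters=[2,0,0,2,0,0,0,0,0,2,2,2,0,0,2,2,2,0,0,0,2,0,2,2,2,0,0]
Step 11: delete v at [3, 10, 15, 16] -> counters=[2,0,0,1,0,0,0,0,0,2,1,2,0,0,2,1,1,0,0,0,2,0,2,2,2,0,0]
Step 12: delete r at [9, 20, 22, 24] -> counters=[2,0,0,1,0,0,0,0,0,1,1,2,0,0,2,1,1,0,0,0,1,0,1,2,1,0,0]
Step 13: insert o at [0, 11, 14, 23] -> counters=[3,0,0,1,0,0,0,0,0,1,1,3,0,0,3,1,1,0,0,0,1,0,1,3,1,0,0]
Step 14: delete v at [3, 10, 15, 16] -> counters=[3,0,0,0,0,0,0,0,0,1,0,3,0,0,3,0,0,0,0,0,1,0,1,3,1,0,0]
Step 15: delete o at [0, 11, 14, 23] -> counters=[2,0,0,0,0,0,0,0,0,1,0,2,0,0,2,0,0,0,0,0,1,0,1,2,1,0,0]
Step 16: insert o at [0, 11, 14, 23] -> counters=[3,0,0,0,0,0,0,0,0,1,0,3,0,0,3,0,0,0,0,0,1,0,1,3,1,0,0]
Step 17: insert o at [0, 11, 14, 23] -> counters=[4,0,0,0,0,0,0,0,0,1,0,4,0,0,4,0,0,0,0,0,1,0,1,4,1,0,0]
Step 18: insert r at [9, 20, 22, 24] -> counters=[4,0,0,0,0,0,0,0,0,2,0,4,0,0,4,0,0,0,0,0,2,0,2,4,2,0,0]
Step 19: insert v at [3, 10, 15, 16] -> counters=[4,0,0,1,0,0,0,0,0,2,1,4,0,0,4,1,1,0,0,0,2,0,2,4,2,0,0]
Step 20: delete r at [9, 20, 22, 24] -> counters=[4,0,0,1,0,0,0,0,0,1,1,4,0,0,4,1,1,0,0,0,1,0,1,4,1,0,0]
Step 21: delete r at [9, 20, 22, 24] -> counters=[4,0,0,1,0,0,0,0,0,0,1,4,0,0,4,1,1,0,0,0,0,0,0,4,0,0,0]
Step 22: insert v at [3, 10, 15, 16] -> counters=[4,0,0,2,0,0,0,0,0,0,2,4,0,0,4,2,2,0,0,0,0,0,0,4,0,0,0]
Step 23: delete v at [3, 10, 15, 16] -> counters=[4,0,0,1,0,0,0,0,0,0,1,4,0,0,4,1,1,0,0,0,0,0,0,4,0,0,0]
Step 24: insert o at [0, 11, 14, 23] -> counters=[5,0,0,1,0,0,0,0,0,0,1,5,0,0,5,1,1,0,0,0,0,0,0,5,0,0,0]
Step 25: insert uwh at [5, 6, 13, 17] -> counters=[5,0,0,1,0,1,1,0,0,0,1,5,0,1,5,1,1,1,0,0,0,0,0,5,0,0,0]
Step 26: insert r at [9, 20, 22, 24] -> counters=[5,0,0,1,0,1,1,0,0,1,1,5,0,1,5,1,1,1,0,0,1,0,1,5,1,0,0]
Step 27: delete r at [9, 20, 22, 24] -> counters=[5,0,0,1,0,1,1,0,0,0,1,5,0,1,5,1,1,1,0,0,0,0,0,5,0,0,0]
Step 28: insert uwh at [5, 6, 13, 17] -> counters=[5,0,0,1,0,2,2,0,0,0,1,5,0,2,5,1,1,2,0,0,0,0,0,5,0,0,0]
Query o: check counters[0]=5 counters[11]=5 counters[14]=5 counters[23]=5 -> maybe

Answer: maybe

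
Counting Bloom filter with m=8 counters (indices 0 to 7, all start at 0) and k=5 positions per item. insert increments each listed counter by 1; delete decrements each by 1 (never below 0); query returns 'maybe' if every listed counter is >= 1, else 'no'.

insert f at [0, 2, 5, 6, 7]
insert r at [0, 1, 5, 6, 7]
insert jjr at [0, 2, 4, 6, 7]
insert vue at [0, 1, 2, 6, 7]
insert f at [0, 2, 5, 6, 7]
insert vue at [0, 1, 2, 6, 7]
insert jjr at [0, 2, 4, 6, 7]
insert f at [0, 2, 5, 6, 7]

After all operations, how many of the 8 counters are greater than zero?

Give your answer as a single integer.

Answer: 7

Derivation:
Step 1: insert f at [0, 2, 5, 6, 7] -> counters=[1,0,1,0,0,1,1,1]
Step 2: insert r at [0, 1, 5, 6, 7] -> counters=[2,1,1,0,0,2,2,2]
Step 3: insert jjr at [0, 2, 4, 6, 7] -> counters=[3,1,2,0,1,2,3,3]
Step 4: insert vue at [0, 1, 2, 6, 7] -> counters=[4,2,3,0,1,2,4,4]
Step 5: insert f at [0, 2, 5, 6, 7] -> counters=[5,2,4,0,1,3,5,5]
Step 6: insert vue at [0, 1, 2, 6, 7] -> counters=[6,3,5,0,1,3,6,6]
Step 7: insert jjr at [0, 2, 4, 6, 7] -> counters=[7,3,6,0,2,3,7,7]
Step 8: insert f at [0, 2, 5, 6, 7] -> counters=[8,3,7,0,2,4,8,8]
Final counters=[8,3,7,0,2,4,8,8] -> 7 nonzero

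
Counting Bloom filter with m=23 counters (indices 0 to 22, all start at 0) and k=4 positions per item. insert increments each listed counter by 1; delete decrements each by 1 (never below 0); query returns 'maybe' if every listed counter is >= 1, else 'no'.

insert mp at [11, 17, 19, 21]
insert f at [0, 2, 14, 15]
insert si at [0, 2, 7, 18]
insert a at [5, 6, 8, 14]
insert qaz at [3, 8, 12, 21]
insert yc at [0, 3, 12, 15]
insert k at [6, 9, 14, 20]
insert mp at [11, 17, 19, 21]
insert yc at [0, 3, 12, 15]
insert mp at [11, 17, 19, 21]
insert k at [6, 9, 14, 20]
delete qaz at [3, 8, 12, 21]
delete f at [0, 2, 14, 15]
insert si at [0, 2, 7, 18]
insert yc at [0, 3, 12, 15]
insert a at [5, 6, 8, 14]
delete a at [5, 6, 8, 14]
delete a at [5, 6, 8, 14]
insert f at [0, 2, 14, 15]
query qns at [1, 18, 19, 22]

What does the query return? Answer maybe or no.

Step 1: insert mp at [11, 17, 19, 21] -> counters=[0,0,0,0,0,0,0,0,0,0,0,1,0,0,0,0,0,1,0,1,0,1,0]
Step 2: insert f at [0, 2, 14, 15] -> counters=[1,0,1,0,0,0,0,0,0,0,0,1,0,0,1,1,0,1,0,1,0,1,0]
Step 3: insert si at [0, 2, 7, 18] -> counters=[2,0,2,0,0,0,0,1,0,0,0,1,0,0,1,1,0,1,1,1,0,1,0]
Step 4: insert a at [5, 6, 8, 14] -> counters=[2,0,2,0,0,1,1,1,1,0,0,1,0,0,2,1,0,1,1,1,0,1,0]
Step 5: insert qaz at [3, 8, 12, 21] -> counters=[2,0,2,1,0,1,1,1,2,0,0,1,1,0,2,1,0,1,1,1,0,2,0]
Step 6: insert yc at [0, 3, 12, 15] -> counters=[3,0,2,2,0,1,1,1,2,0,0,1,2,0,2,2,0,1,1,1,0,2,0]
Step 7: insert k at [6, 9, 14, 20] -> counters=[3,0,2,2,0,1,2,1,2,1,0,1,2,0,3,2,0,1,1,1,1,2,0]
Step 8: insert mp at [11, 17, 19, 21] -> counters=[3,0,2,2,0,1,2,1,2,1,0,2,2,0,3,2,0,2,1,2,1,3,0]
Step 9: insert yc at [0, 3, 12, 15] -> counters=[4,0,2,3,0,1,2,1,2,1,0,2,3,0,3,3,0,2,1,2,1,3,0]
Step 10: insert mp at [11, 17, 19, 21] -> counters=[4,0,2,3,0,1,2,1,2,1,0,3,3,0,3,3,0,3,1,3,1,4,0]
Step 11: insert k at [6, 9, 14, 20] -> counters=[4,0,2,3,0,1,3,1,2,2,0,3,3,0,4,3,0,3,1,3,2,4,0]
Step 12: delete qaz at [3, 8, 12, 21] -> counters=[4,0,2,2,0,1,3,1,1,2,0,3,2,0,4,3,0,3,1,3,2,3,0]
Step 13: delete f at [0, 2, 14, 15] -> counters=[3,0,1,2,0,1,3,1,1,2,0,3,2,0,3,2,0,3,1,3,2,3,0]
Step 14: insert si at [0, 2, 7, 18] -> counters=[4,0,2,2,0,1,3,2,1,2,0,3,2,0,3,2,0,3,2,3,2,3,0]
Step 15: insert yc at [0, 3, 12, 15] -> counters=[5,0,2,3,0,1,3,2,1,2,0,3,3,0,3,3,0,3,2,3,2,3,0]
Step 16: insert a at [5, 6, 8, 14] -> counters=[5,0,2,3,0,2,4,2,2,2,0,3,3,0,4,3,0,3,2,3,2,3,0]
Step 17: delete a at [5, 6, 8, 14] -> counters=[5,0,2,3,0,1,3,2,1,2,0,3,3,0,3,3,0,3,2,3,2,3,0]
Step 18: delete a at [5, 6, 8, 14] -> counters=[5,0,2,3,0,0,2,2,0,2,0,3,3,0,2,3,0,3,2,3,2,3,0]
Step 19: insert f at [0, 2, 14, 15] -> counters=[6,0,3,3,0,0,2,2,0,2,0,3,3,0,3,4,0,3,2,3,2,3,0]
Query qns: check counters[1]=0 counters[18]=2 counters[19]=3 counters[22]=0 -> no

Answer: no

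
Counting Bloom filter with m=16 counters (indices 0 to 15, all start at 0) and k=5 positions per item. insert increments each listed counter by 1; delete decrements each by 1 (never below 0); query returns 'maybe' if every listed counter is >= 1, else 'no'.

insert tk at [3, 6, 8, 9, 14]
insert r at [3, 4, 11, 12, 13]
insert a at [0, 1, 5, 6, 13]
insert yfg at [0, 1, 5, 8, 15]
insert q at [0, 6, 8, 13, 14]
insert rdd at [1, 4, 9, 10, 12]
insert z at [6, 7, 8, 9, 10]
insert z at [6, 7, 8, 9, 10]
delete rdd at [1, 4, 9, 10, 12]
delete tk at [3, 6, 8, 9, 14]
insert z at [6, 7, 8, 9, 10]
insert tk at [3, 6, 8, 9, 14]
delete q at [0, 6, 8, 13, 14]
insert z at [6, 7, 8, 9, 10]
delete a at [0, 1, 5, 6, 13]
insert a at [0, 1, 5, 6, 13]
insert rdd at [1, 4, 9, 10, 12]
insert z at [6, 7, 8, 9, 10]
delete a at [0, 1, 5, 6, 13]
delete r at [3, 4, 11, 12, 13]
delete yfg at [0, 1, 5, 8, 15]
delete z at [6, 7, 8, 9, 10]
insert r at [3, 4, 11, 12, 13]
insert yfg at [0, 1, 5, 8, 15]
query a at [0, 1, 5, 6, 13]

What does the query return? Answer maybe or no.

Step 1: insert tk at [3, 6, 8, 9, 14] -> counters=[0,0,0,1,0,0,1,0,1,1,0,0,0,0,1,0]
Step 2: insert r at [3, 4, 11, 12, 13] -> counters=[0,0,0,2,1,0,1,0,1,1,0,1,1,1,1,0]
Step 3: insert a at [0, 1, 5, 6, 13] -> counters=[1,1,0,2,1,1,2,0,1,1,0,1,1,2,1,0]
Step 4: insert yfg at [0, 1, 5, 8, 15] -> counters=[2,2,0,2,1,2,2,0,2,1,0,1,1,2,1,1]
Step 5: insert q at [0, 6, 8, 13, 14] -> counters=[3,2,0,2,1,2,3,0,3,1,0,1,1,3,2,1]
Step 6: insert rdd at [1, 4, 9, 10, 12] -> counters=[3,3,0,2,2,2,3,0,3,2,1,1,2,3,2,1]
Step 7: insert z at [6, 7, 8, 9, 10] -> counters=[3,3,0,2,2,2,4,1,4,3,2,1,2,3,2,1]
Step 8: insert z at [6, 7, 8, 9, 10] -> counters=[3,3,0,2,2,2,5,2,5,4,3,1,2,3,2,1]
Step 9: delete rdd at [1, 4, 9, 10, 12] -> counters=[3,2,0,2,1,2,5,2,5,3,2,1,1,3,2,1]
Step 10: delete tk at [3, 6, 8, 9, 14] -> counters=[3,2,0,1,1,2,4,2,4,2,2,1,1,3,1,1]
Step 11: insert z at [6, 7, 8, 9, 10] -> counters=[3,2,0,1,1,2,5,3,5,3,3,1,1,3,1,1]
Step 12: insert tk at [3, 6, 8, 9, 14] -> counters=[3,2,0,2,1,2,6,3,6,4,3,1,1,3,2,1]
Step 13: delete q at [0, 6, 8, 13, 14] -> counters=[2,2,0,2,1,2,5,3,5,4,3,1,1,2,1,1]
Step 14: insert z at [6, 7, 8, 9, 10] -> counters=[2,2,0,2,1,2,6,4,6,5,4,1,1,2,1,1]
Step 15: delete a at [0, 1, 5, 6, 13] -> counters=[1,1,0,2,1,1,5,4,6,5,4,1,1,1,1,1]
Step 16: insert a at [0, 1, 5, 6, 13] -> counters=[2,2,0,2,1,2,6,4,6,5,4,1,1,2,1,1]
Step 17: insert rdd at [1, 4, 9, 10, 12] -> counters=[2,3,0,2,2,2,6,4,6,6,5,1,2,2,1,1]
Step 18: insert z at [6, 7, 8, 9, 10] -> counters=[2,3,0,2,2,2,7,5,7,7,6,1,2,2,1,1]
Step 19: delete a at [0, 1, 5, 6, 13] -> counters=[1,2,0,2,2,1,6,5,7,7,6,1,2,1,1,1]
Step 20: delete r at [3, 4, 11, 12, 13] -> counters=[1,2,0,1,1,1,6,5,7,7,6,0,1,0,1,1]
Step 21: delete yfg at [0, 1, 5, 8, 15] -> counters=[0,1,0,1,1,0,6,5,6,7,6,0,1,0,1,0]
Step 22: delete z at [6, 7, 8, 9, 10] -> counters=[0,1,0,1,1,0,5,4,5,6,5,0,1,0,1,0]
Step 23: insert r at [3, 4, 11, 12, 13] -> counters=[0,1,0,2,2,0,5,4,5,6,5,1,2,1,1,0]
Step 24: insert yfg at [0, 1, 5, 8, 15] -> counters=[1,2,0,2,2,1,5,4,6,6,5,1,2,1,1,1]
Query a: check counters[0]=1 counters[1]=2 counters[5]=1 counters[6]=5 counters[13]=1 -> maybe

Answer: maybe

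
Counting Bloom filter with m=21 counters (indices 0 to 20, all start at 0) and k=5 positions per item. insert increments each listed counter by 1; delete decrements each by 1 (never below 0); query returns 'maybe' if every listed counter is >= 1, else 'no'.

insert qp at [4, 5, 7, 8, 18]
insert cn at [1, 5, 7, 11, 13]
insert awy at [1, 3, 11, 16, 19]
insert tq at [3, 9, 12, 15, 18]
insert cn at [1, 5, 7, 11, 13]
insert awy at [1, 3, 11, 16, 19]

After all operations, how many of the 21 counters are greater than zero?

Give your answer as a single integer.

Step 1: insert qp at [4, 5, 7, 8, 18] -> counters=[0,0,0,0,1,1,0,1,1,0,0,0,0,0,0,0,0,0,1,0,0]
Step 2: insert cn at [1, 5, 7, 11, 13] -> counters=[0,1,0,0,1,2,0,2,1,0,0,1,0,1,0,0,0,0,1,0,0]
Step 3: insert awy at [1, 3, 11, 16, 19] -> counters=[0,2,0,1,1,2,0,2,1,0,0,2,0,1,0,0,1,0,1,1,0]
Step 4: insert tq at [3, 9, 12, 15, 18] -> counters=[0,2,0,2,1,2,0,2,1,1,0,2,1,1,0,1,1,0,2,1,0]
Step 5: insert cn at [1, 5, 7, 11, 13] -> counters=[0,3,0,2,1,3,0,3,1,1,0,3,1,2,0,1,1,0,2,1,0]
Step 6: insert awy at [1, 3, 11, 16, 19] -> counters=[0,4,0,3,1,3,0,3,1,1,0,4,1,2,0,1,2,0,2,2,0]
Final counters=[0,4,0,3,1,3,0,3,1,1,0,4,1,2,0,1,2,0,2,2,0] -> 14 nonzero

Answer: 14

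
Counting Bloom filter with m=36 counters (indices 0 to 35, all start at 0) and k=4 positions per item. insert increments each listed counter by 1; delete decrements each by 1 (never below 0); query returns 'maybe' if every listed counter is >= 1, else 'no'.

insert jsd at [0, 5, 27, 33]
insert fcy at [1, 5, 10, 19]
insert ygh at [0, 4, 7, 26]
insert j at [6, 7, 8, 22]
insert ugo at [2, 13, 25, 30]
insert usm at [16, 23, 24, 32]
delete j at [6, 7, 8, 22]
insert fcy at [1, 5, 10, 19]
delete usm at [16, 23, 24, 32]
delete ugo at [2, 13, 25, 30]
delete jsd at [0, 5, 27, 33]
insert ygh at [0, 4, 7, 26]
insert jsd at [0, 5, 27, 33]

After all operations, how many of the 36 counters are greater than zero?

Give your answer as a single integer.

Step 1: insert jsd at [0, 5, 27, 33] -> counters=[1,0,0,0,0,1,0,0,0,0,0,0,0,0,0,0,0,0,0,0,0,0,0,0,0,0,0,1,0,0,0,0,0,1,0,0]
Step 2: insert fcy at [1, 5, 10, 19] -> counters=[1,1,0,0,0,2,0,0,0,0,1,0,0,0,0,0,0,0,0,1,0,0,0,0,0,0,0,1,0,0,0,0,0,1,0,0]
Step 3: insert ygh at [0, 4, 7, 26] -> counters=[2,1,0,0,1,2,0,1,0,0,1,0,0,0,0,0,0,0,0,1,0,0,0,0,0,0,1,1,0,0,0,0,0,1,0,0]
Step 4: insert j at [6, 7, 8, 22] -> counters=[2,1,0,0,1,2,1,2,1,0,1,0,0,0,0,0,0,0,0,1,0,0,1,0,0,0,1,1,0,0,0,0,0,1,0,0]
Step 5: insert ugo at [2, 13, 25, 30] -> counters=[2,1,1,0,1,2,1,2,1,0,1,0,0,1,0,0,0,0,0,1,0,0,1,0,0,1,1,1,0,0,1,0,0,1,0,0]
Step 6: insert usm at [16, 23, 24, 32] -> counters=[2,1,1,0,1,2,1,2,1,0,1,0,0,1,0,0,1,0,0,1,0,0,1,1,1,1,1,1,0,0,1,0,1,1,0,0]
Step 7: delete j at [6, 7, 8, 22] -> counters=[2,1,1,0,1,2,0,1,0,0,1,0,0,1,0,0,1,0,0,1,0,0,0,1,1,1,1,1,0,0,1,0,1,1,0,0]
Step 8: insert fcy at [1, 5, 10, 19] -> counters=[2,2,1,0,1,3,0,1,0,0,2,0,0,1,0,0,1,0,0,2,0,0,0,1,1,1,1,1,0,0,1,0,1,1,0,0]
Step 9: delete usm at [16, 23, 24, 32] -> counters=[2,2,1,0,1,3,0,1,0,0,2,0,0,1,0,0,0,0,0,2,0,0,0,0,0,1,1,1,0,0,1,0,0,1,0,0]
Step 10: delete ugo at [2, 13, 25, 30] -> counters=[2,2,0,0,1,3,0,1,0,0,2,0,0,0,0,0,0,0,0,2,0,0,0,0,0,0,1,1,0,0,0,0,0,1,0,0]
Step 11: delete jsd at [0, 5, 27, 33] -> counters=[1,2,0,0,1,2,0,1,0,0,2,0,0,0,0,0,0,0,0,2,0,0,0,0,0,0,1,0,0,0,0,0,0,0,0,0]
Step 12: insert ygh at [0, 4, 7, 26] -> counters=[2,2,0,0,2,2,0,2,0,0,2,0,0,0,0,0,0,0,0,2,0,0,0,0,0,0,2,0,0,0,0,0,0,0,0,0]
Step 13: insert jsd at [0, 5, 27, 33] -> counters=[3,2,0,0,2,3,0,2,0,0,2,0,0,0,0,0,0,0,0,2,0,0,0,0,0,0,2,1,0,0,0,0,0,1,0,0]
Final counters=[3,2,0,0,2,3,0,2,0,0,2,0,0,0,0,0,0,0,0,2,0,0,0,0,0,0,2,1,0,0,0,0,0,1,0,0] -> 10 nonzero

Answer: 10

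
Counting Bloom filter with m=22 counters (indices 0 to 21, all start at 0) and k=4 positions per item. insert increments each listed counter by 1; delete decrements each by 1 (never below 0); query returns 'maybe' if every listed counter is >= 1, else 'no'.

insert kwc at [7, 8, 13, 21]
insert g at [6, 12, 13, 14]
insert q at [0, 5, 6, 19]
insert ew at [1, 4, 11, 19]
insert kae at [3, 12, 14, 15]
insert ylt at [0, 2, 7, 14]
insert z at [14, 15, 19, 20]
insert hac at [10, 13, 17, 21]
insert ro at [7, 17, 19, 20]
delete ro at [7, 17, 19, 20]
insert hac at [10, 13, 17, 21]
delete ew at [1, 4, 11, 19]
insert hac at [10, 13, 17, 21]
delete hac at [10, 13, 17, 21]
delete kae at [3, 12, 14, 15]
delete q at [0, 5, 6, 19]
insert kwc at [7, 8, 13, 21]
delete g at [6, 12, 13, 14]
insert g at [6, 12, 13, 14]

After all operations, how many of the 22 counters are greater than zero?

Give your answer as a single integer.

Step 1: insert kwc at [7, 8, 13, 21] -> counters=[0,0,0,0,0,0,0,1,1,0,0,0,0,1,0,0,0,0,0,0,0,1]
Step 2: insert g at [6, 12, 13, 14] -> counters=[0,0,0,0,0,0,1,1,1,0,0,0,1,2,1,0,0,0,0,0,0,1]
Step 3: insert q at [0, 5, 6, 19] -> counters=[1,0,0,0,0,1,2,1,1,0,0,0,1,2,1,0,0,0,0,1,0,1]
Step 4: insert ew at [1, 4, 11, 19] -> counters=[1,1,0,0,1,1,2,1,1,0,0,1,1,2,1,0,0,0,0,2,0,1]
Step 5: insert kae at [3, 12, 14, 15] -> counters=[1,1,0,1,1,1,2,1,1,0,0,1,2,2,2,1,0,0,0,2,0,1]
Step 6: insert ylt at [0, 2, 7, 14] -> counters=[2,1,1,1,1,1,2,2,1,0,0,1,2,2,3,1,0,0,0,2,0,1]
Step 7: insert z at [14, 15, 19, 20] -> counters=[2,1,1,1,1,1,2,2,1,0,0,1,2,2,4,2,0,0,0,3,1,1]
Step 8: insert hac at [10, 13, 17, 21] -> counters=[2,1,1,1,1,1,2,2,1,0,1,1,2,3,4,2,0,1,0,3,1,2]
Step 9: insert ro at [7, 17, 19, 20] -> counters=[2,1,1,1,1,1,2,3,1,0,1,1,2,3,4,2,0,2,0,4,2,2]
Step 10: delete ro at [7, 17, 19, 20] -> counters=[2,1,1,1,1,1,2,2,1,0,1,1,2,3,4,2,0,1,0,3,1,2]
Step 11: insert hac at [10, 13, 17, 21] -> counters=[2,1,1,1,1,1,2,2,1,0,2,1,2,4,4,2,0,2,0,3,1,3]
Step 12: delete ew at [1, 4, 11, 19] -> counters=[2,0,1,1,0,1,2,2,1,0,2,0,2,4,4,2,0,2,0,2,1,3]
Step 13: insert hac at [10, 13, 17, 21] -> counters=[2,0,1,1,0,1,2,2,1,0,3,0,2,5,4,2,0,3,0,2,1,4]
Step 14: delete hac at [10, 13, 17, 21] -> counters=[2,0,1,1,0,1,2,2,1,0,2,0,2,4,4,2,0,2,0,2,1,3]
Step 15: delete kae at [3, 12, 14, 15] -> counters=[2,0,1,0,0,1,2,2,1,0,2,0,1,4,3,1,0,2,0,2,1,3]
Step 16: delete q at [0, 5, 6, 19] -> counters=[1,0,1,0,0,0,1,2,1,0,2,0,1,4,3,1,0,2,0,1,1,3]
Step 17: insert kwc at [7, 8, 13, 21] -> counters=[1,0,1,0,0,0,1,3,2,0,2,0,1,5,3,1,0,2,0,1,1,4]
Step 18: delete g at [6, 12, 13, 14] -> counters=[1,0,1,0,0,0,0,3,2,0,2,0,0,4,2,1,0,2,0,1,1,4]
Step 19: insert g at [6, 12, 13, 14] -> counters=[1,0,1,0,0,0,1,3,2,0,2,0,1,5,3,1,0,2,0,1,1,4]
Final counters=[1,0,1,0,0,0,1,3,2,0,2,0,1,5,3,1,0,2,0,1,1,4] -> 14 nonzero

Answer: 14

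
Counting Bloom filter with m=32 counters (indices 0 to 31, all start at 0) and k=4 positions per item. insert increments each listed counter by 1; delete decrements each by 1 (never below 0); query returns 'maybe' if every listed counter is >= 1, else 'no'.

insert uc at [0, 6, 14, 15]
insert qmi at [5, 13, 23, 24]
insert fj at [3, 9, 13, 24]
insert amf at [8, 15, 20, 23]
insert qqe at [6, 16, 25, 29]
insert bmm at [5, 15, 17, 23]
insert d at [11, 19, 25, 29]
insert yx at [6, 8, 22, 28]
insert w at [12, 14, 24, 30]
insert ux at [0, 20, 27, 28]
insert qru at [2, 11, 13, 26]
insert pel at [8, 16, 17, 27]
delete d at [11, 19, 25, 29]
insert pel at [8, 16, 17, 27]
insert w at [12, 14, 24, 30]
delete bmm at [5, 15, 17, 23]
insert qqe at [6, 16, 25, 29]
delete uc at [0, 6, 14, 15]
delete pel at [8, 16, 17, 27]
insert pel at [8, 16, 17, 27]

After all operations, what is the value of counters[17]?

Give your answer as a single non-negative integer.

Answer: 2

Derivation:
Step 1: insert uc at [0, 6, 14, 15] -> counters=[1,0,0,0,0,0,1,0,0,0,0,0,0,0,1,1,0,0,0,0,0,0,0,0,0,0,0,0,0,0,0,0]
Step 2: insert qmi at [5, 13, 23, 24] -> counters=[1,0,0,0,0,1,1,0,0,0,0,0,0,1,1,1,0,0,0,0,0,0,0,1,1,0,0,0,0,0,0,0]
Step 3: insert fj at [3, 9, 13, 24] -> counters=[1,0,0,1,0,1,1,0,0,1,0,0,0,2,1,1,0,0,0,0,0,0,0,1,2,0,0,0,0,0,0,0]
Step 4: insert amf at [8, 15, 20, 23] -> counters=[1,0,0,1,0,1,1,0,1,1,0,0,0,2,1,2,0,0,0,0,1,0,0,2,2,0,0,0,0,0,0,0]
Step 5: insert qqe at [6, 16, 25, 29] -> counters=[1,0,0,1,0,1,2,0,1,1,0,0,0,2,1,2,1,0,0,0,1,0,0,2,2,1,0,0,0,1,0,0]
Step 6: insert bmm at [5, 15, 17, 23] -> counters=[1,0,0,1,0,2,2,0,1,1,0,0,0,2,1,3,1,1,0,0,1,0,0,3,2,1,0,0,0,1,0,0]
Step 7: insert d at [11, 19, 25, 29] -> counters=[1,0,0,1,0,2,2,0,1,1,0,1,0,2,1,3,1,1,0,1,1,0,0,3,2,2,0,0,0,2,0,0]
Step 8: insert yx at [6, 8, 22, 28] -> counters=[1,0,0,1,0,2,3,0,2,1,0,1,0,2,1,3,1,1,0,1,1,0,1,3,2,2,0,0,1,2,0,0]
Step 9: insert w at [12, 14, 24, 30] -> counters=[1,0,0,1,0,2,3,0,2,1,0,1,1,2,2,3,1,1,0,1,1,0,1,3,3,2,0,0,1,2,1,0]
Step 10: insert ux at [0, 20, 27, 28] -> counters=[2,0,0,1,0,2,3,0,2,1,0,1,1,2,2,3,1,1,0,1,2,0,1,3,3,2,0,1,2,2,1,0]
Step 11: insert qru at [2, 11, 13, 26] -> counters=[2,0,1,1,0,2,3,0,2,1,0,2,1,3,2,3,1,1,0,1,2,0,1,3,3,2,1,1,2,2,1,0]
Step 12: insert pel at [8, 16, 17, 27] -> counters=[2,0,1,1,0,2,3,0,3,1,0,2,1,3,2,3,2,2,0,1,2,0,1,3,3,2,1,2,2,2,1,0]
Step 13: delete d at [11, 19, 25, 29] -> counters=[2,0,1,1,0,2,3,0,3,1,0,1,1,3,2,3,2,2,0,0,2,0,1,3,3,1,1,2,2,1,1,0]
Step 14: insert pel at [8, 16, 17, 27] -> counters=[2,0,1,1,0,2,3,0,4,1,0,1,1,3,2,3,3,3,0,0,2,0,1,3,3,1,1,3,2,1,1,0]
Step 15: insert w at [12, 14, 24, 30] -> counters=[2,0,1,1,0,2,3,0,4,1,0,1,2,3,3,3,3,3,0,0,2,0,1,3,4,1,1,3,2,1,2,0]
Step 16: delete bmm at [5, 15, 17, 23] -> counters=[2,0,1,1,0,1,3,0,4,1,0,1,2,3,3,2,3,2,0,0,2,0,1,2,4,1,1,3,2,1,2,0]
Step 17: insert qqe at [6, 16, 25, 29] -> counters=[2,0,1,1,0,1,4,0,4,1,0,1,2,3,3,2,4,2,0,0,2,0,1,2,4,2,1,3,2,2,2,0]
Step 18: delete uc at [0, 6, 14, 15] -> counters=[1,0,1,1,0,1,3,0,4,1,0,1,2,3,2,1,4,2,0,0,2,0,1,2,4,2,1,3,2,2,2,0]
Step 19: delete pel at [8, 16, 17, 27] -> counters=[1,0,1,1,0,1,3,0,3,1,0,1,2,3,2,1,3,1,0,0,2,0,1,2,4,2,1,2,2,2,2,0]
Step 20: insert pel at [8, 16, 17, 27] -> counters=[1,0,1,1,0,1,3,0,4,1,0,1,2,3,2,1,4,2,0,0,2,0,1,2,4,2,1,3,2,2,2,0]
Final counters=[1,0,1,1,0,1,3,0,4,1,0,1,2,3,2,1,4,2,0,0,2,0,1,2,4,2,1,3,2,2,2,0] -> counters[17]=2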